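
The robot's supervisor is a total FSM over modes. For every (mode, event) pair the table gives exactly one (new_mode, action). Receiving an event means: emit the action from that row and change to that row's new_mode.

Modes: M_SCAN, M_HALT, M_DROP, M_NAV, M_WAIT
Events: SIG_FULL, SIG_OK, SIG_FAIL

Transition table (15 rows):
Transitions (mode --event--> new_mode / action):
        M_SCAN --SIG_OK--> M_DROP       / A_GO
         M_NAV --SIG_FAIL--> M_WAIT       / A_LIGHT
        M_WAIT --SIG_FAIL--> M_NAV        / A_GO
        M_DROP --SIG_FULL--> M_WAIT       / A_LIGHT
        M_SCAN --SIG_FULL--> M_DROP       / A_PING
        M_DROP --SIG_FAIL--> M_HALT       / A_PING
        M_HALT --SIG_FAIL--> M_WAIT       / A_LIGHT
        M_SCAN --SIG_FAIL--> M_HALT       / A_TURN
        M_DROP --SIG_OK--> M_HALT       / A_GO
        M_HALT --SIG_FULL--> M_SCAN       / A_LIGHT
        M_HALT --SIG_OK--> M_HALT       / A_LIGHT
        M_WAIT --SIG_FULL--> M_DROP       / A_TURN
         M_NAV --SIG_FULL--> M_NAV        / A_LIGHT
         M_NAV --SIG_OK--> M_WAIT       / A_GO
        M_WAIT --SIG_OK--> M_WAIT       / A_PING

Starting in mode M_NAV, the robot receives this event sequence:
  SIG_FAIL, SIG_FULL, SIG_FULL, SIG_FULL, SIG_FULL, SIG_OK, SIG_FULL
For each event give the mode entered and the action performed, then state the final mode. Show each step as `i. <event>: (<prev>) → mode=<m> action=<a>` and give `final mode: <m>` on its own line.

1. SIG_FAIL: (M_NAV) → mode=M_WAIT action=A_LIGHT
2. SIG_FULL: (M_WAIT) → mode=M_DROP action=A_TURN
3. SIG_FULL: (M_DROP) → mode=M_WAIT action=A_LIGHT
4. SIG_FULL: (M_WAIT) → mode=M_DROP action=A_TURN
5. SIG_FULL: (M_DROP) → mode=M_WAIT action=A_LIGHT
6. SIG_OK: (M_WAIT) → mode=M_WAIT action=A_PING
7. SIG_FULL: (M_WAIT) → mode=M_DROP action=A_TURN

final mode: M_DROP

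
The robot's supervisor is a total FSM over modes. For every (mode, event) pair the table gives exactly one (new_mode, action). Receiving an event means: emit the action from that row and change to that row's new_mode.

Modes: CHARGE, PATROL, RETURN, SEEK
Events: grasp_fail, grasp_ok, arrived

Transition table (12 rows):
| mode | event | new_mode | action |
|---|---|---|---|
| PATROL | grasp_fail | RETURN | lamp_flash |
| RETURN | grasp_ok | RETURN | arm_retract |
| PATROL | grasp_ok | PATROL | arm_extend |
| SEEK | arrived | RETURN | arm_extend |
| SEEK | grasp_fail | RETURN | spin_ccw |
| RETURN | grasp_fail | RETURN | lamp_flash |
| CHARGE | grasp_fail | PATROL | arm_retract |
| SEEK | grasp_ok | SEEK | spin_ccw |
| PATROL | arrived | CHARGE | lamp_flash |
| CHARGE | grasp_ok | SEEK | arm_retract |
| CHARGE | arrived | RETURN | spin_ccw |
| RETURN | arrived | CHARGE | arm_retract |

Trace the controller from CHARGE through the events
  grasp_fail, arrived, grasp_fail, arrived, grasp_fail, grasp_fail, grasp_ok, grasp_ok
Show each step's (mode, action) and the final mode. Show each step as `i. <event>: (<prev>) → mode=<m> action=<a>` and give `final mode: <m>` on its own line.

1. grasp_fail: (CHARGE) → mode=PATROL action=arm_retract
2. arrived: (PATROL) → mode=CHARGE action=lamp_flash
3. grasp_fail: (CHARGE) → mode=PATROL action=arm_retract
4. arrived: (PATROL) → mode=CHARGE action=lamp_flash
5. grasp_fail: (CHARGE) → mode=PATROL action=arm_retract
6. grasp_fail: (PATROL) → mode=RETURN action=lamp_flash
7. grasp_ok: (RETURN) → mode=RETURN action=arm_retract
8. grasp_ok: (RETURN) → mode=RETURN action=arm_retract

final mode: RETURN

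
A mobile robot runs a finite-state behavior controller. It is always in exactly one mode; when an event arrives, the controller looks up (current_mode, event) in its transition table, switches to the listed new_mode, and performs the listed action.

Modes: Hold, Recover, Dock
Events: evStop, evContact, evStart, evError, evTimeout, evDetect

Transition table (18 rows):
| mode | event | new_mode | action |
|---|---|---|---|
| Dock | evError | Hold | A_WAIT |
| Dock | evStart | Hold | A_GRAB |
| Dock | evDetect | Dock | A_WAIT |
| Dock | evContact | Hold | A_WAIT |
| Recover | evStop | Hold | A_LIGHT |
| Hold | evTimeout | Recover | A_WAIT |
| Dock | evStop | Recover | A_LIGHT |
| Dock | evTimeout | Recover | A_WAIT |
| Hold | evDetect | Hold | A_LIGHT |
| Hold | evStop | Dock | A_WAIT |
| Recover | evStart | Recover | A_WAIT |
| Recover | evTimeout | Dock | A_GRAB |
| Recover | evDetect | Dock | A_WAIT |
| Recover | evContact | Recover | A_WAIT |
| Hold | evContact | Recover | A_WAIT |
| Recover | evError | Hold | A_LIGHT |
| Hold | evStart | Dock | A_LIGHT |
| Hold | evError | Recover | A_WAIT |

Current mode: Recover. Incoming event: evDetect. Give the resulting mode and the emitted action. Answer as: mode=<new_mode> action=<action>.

current mode = Recover; filter table to that mode:
  (Recover, evStop) → (Hold, A_LIGHT)
  (Recover, evStart) → (Recover, A_WAIT)
  (Recover, evTimeout) → (Dock, A_GRAB)
  (Recover, evDetect) → (Dock, A_WAIT)  ← event matches
  (Recover, evContact) → (Recover, A_WAIT)
  (Recover, evError) → (Hold, A_LIGHT)
event = evDetect selects (Dock, A_WAIT)

mode=Dock action=A_WAIT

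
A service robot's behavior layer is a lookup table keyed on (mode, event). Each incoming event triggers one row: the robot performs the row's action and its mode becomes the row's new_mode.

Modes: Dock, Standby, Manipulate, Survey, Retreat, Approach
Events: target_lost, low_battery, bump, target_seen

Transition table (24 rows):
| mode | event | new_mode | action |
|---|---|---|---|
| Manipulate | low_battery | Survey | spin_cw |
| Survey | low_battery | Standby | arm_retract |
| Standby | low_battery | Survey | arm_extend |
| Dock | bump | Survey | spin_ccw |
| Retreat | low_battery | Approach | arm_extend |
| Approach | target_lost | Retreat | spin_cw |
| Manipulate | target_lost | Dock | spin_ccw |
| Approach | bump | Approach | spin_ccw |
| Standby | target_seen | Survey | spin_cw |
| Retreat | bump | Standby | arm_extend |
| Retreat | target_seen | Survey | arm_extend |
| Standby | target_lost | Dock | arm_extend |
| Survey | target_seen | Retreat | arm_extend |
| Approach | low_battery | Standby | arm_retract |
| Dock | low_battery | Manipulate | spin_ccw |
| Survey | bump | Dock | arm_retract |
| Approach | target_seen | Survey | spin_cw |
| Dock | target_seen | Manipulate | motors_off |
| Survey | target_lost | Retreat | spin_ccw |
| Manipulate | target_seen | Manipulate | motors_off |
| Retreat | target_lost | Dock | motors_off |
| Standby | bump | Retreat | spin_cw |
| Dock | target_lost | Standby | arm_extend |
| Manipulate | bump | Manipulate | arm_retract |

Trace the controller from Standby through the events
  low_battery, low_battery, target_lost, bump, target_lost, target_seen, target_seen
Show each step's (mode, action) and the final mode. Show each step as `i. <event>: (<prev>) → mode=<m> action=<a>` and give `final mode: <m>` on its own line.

final mode: Retreat

1. low_battery: (Standby) → mode=Survey action=arm_extend
2. low_battery: (Survey) → mode=Standby action=arm_retract
3. target_lost: (Standby) → mode=Dock action=arm_extend
4. bump: (Dock) → mode=Survey action=spin_ccw
5. target_lost: (Survey) → mode=Retreat action=spin_ccw
6. target_seen: (Retreat) → mode=Survey action=arm_extend
7. target_seen: (Survey) → mode=Retreat action=arm_extend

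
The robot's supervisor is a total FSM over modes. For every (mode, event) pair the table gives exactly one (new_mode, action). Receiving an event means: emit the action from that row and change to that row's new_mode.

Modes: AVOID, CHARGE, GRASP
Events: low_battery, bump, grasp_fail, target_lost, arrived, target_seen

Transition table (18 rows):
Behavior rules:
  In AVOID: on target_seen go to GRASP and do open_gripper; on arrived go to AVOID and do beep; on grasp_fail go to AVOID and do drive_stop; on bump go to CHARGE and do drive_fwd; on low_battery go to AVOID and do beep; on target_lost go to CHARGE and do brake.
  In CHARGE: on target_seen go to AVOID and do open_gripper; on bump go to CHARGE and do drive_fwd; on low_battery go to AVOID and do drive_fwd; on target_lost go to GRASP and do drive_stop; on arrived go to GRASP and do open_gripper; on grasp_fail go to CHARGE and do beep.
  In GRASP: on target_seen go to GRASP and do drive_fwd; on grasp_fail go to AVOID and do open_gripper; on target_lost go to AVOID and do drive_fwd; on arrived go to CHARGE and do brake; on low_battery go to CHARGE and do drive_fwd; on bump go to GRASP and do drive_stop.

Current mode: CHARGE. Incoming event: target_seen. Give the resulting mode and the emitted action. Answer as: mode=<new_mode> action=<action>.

current mode = CHARGE; filter table to that mode:
  (CHARGE, target_seen) → (AVOID, open_gripper)  ← event matches
  (CHARGE, bump) → (CHARGE, drive_fwd)
  (CHARGE, low_battery) → (AVOID, drive_fwd)
  (CHARGE, target_lost) → (GRASP, drive_stop)
  (CHARGE, arrived) → (GRASP, open_gripper)
  (CHARGE, grasp_fail) → (CHARGE, beep)
event = target_seen selects (AVOID, open_gripper)

mode=AVOID action=open_gripper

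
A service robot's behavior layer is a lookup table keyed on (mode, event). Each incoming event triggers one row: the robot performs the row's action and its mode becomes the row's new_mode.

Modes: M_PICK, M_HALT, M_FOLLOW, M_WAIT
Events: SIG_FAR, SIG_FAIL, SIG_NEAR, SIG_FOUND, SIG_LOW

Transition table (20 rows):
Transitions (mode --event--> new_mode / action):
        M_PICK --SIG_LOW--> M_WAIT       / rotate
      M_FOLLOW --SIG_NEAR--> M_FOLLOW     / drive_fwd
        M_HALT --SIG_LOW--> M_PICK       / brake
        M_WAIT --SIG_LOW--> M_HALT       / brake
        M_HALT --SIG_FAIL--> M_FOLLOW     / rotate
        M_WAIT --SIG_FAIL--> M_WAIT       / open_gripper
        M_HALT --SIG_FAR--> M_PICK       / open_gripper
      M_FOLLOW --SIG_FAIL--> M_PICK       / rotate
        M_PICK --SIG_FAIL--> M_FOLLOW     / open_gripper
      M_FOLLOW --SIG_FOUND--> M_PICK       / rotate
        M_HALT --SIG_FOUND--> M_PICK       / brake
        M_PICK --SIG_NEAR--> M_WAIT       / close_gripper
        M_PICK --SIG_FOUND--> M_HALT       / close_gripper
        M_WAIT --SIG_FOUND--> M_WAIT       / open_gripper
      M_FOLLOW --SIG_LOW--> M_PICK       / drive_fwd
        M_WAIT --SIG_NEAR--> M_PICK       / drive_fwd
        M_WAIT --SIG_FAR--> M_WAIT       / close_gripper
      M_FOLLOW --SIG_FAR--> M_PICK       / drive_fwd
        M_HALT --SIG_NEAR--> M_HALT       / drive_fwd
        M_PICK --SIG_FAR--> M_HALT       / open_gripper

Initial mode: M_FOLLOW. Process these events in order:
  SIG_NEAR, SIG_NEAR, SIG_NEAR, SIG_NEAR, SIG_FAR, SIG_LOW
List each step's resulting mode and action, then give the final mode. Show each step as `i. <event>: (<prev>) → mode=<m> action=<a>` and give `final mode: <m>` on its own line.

1. SIG_NEAR: (M_FOLLOW) → mode=M_FOLLOW action=drive_fwd
2. SIG_NEAR: (M_FOLLOW) → mode=M_FOLLOW action=drive_fwd
3. SIG_NEAR: (M_FOLLOW) → mode=M_FOLLOW action=drive_fwd
4. SIG_NEAR: (M_FOLLOW) → mode=M_FOLLOW action=drive_fwd
5. SIG_FAR: (M_FOLLOW) → mode=M_PICK action=drive_fwd
6. SIG_LOW: (M_PICK) → mode=M_WAIT action=rotate

final mode: M_WAIT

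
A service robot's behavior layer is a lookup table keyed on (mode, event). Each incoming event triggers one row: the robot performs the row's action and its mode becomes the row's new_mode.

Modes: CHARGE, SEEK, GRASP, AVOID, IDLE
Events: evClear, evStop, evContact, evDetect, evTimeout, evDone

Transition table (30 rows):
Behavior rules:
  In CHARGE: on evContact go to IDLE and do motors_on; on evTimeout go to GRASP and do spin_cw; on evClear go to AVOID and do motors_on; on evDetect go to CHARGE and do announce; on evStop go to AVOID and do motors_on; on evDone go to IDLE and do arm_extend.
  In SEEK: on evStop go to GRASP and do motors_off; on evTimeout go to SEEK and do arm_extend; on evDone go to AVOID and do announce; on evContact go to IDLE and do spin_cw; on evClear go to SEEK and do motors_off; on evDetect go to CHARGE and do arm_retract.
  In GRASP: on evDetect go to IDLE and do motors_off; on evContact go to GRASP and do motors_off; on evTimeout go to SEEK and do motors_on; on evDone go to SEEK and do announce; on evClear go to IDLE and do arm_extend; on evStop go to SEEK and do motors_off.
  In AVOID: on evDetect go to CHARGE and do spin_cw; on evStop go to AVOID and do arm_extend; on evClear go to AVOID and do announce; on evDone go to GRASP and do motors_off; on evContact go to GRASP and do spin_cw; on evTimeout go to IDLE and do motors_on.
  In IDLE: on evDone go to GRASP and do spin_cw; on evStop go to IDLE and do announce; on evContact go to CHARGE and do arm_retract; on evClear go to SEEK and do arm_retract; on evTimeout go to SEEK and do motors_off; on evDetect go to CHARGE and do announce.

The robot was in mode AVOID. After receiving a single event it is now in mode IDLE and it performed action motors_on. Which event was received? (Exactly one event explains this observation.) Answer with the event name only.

evTimeout

try evClear: (AVOID, evClear) → (AVOID, announce)
try evStop: (AVOID, evStop) → (AVOID, arm_extend)
try evContact: (AVOID, evContact) → (GRASP, spin_cw)
try evDetect: (AVOID, evDetect) → (CHARGE, spin_cw)
try evTimeout: (AVOID, evTimeout) → (IDLE, motors_on)  ← matches
try evDone: (AVOID, evDone) → (GRASP, motors_off)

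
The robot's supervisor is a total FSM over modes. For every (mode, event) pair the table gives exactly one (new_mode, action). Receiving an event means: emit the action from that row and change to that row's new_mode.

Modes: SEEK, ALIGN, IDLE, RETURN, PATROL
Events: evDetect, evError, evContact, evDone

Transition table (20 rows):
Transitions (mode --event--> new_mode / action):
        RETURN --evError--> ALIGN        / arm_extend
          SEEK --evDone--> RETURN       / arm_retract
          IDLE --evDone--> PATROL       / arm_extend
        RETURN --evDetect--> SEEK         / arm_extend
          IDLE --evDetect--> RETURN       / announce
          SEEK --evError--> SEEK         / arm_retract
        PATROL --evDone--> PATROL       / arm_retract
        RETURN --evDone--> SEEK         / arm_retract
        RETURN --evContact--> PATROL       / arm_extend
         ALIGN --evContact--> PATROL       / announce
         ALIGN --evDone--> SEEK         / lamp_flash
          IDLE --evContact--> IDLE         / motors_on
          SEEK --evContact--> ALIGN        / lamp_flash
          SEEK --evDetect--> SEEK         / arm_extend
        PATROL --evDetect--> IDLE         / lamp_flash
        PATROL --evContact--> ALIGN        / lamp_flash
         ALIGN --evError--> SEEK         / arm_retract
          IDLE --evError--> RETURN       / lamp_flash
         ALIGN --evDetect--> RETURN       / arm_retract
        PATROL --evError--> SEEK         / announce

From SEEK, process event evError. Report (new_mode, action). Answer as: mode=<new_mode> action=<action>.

current mode = SEEK; filter table to that mode:
  (SEEK, evDone) → (RETURN, arm_retract)
  (SEEK, evError) → (SEEK, arm_retract)  ← event matches
  (SEEK, evContact) → (ALIGN, lamp_flash)
  (SEEK, evDetect) → (SEEK, arm_extend)
event = evError selects (SEEK, arm_retract)

mode=SEEK action=arm_retract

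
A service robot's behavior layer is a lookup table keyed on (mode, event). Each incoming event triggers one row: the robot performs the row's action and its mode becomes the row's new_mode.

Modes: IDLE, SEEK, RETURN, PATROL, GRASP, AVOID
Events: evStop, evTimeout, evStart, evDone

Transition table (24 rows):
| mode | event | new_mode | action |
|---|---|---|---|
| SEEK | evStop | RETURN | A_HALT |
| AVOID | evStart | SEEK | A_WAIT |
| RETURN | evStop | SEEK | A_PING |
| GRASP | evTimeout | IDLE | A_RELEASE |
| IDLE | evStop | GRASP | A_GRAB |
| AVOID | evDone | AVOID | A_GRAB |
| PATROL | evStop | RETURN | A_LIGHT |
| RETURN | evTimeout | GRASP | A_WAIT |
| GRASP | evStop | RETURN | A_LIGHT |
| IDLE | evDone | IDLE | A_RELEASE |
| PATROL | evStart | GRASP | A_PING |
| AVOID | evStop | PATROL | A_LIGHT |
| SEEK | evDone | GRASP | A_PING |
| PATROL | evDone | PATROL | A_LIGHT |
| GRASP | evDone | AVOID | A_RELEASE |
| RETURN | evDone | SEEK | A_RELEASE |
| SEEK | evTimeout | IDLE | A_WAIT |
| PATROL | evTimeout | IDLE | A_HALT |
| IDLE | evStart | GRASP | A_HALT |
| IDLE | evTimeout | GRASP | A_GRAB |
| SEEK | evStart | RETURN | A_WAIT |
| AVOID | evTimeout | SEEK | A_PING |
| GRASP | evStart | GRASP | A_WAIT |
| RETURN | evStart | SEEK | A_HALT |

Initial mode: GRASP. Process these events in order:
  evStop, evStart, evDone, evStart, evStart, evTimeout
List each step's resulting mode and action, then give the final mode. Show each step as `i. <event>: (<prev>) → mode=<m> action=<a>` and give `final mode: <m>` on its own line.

final mode: IDLE

1. evStop: (GRASP) → mode=RETURN action=A_LIGHT
2. evStart: (RETURN) → mode=SEEK action=A_HALT
3. evDone: (SEEK) → mode=GRASP action=A_PING
4. evStart: (GRASP) → mode=GRASP action=A_WAIT
5. evStart: (GRASP) → mode=GRASP action=A_WAIT
6. evTimeout: (GRASP) → mode=IDLE action=A_RELEASE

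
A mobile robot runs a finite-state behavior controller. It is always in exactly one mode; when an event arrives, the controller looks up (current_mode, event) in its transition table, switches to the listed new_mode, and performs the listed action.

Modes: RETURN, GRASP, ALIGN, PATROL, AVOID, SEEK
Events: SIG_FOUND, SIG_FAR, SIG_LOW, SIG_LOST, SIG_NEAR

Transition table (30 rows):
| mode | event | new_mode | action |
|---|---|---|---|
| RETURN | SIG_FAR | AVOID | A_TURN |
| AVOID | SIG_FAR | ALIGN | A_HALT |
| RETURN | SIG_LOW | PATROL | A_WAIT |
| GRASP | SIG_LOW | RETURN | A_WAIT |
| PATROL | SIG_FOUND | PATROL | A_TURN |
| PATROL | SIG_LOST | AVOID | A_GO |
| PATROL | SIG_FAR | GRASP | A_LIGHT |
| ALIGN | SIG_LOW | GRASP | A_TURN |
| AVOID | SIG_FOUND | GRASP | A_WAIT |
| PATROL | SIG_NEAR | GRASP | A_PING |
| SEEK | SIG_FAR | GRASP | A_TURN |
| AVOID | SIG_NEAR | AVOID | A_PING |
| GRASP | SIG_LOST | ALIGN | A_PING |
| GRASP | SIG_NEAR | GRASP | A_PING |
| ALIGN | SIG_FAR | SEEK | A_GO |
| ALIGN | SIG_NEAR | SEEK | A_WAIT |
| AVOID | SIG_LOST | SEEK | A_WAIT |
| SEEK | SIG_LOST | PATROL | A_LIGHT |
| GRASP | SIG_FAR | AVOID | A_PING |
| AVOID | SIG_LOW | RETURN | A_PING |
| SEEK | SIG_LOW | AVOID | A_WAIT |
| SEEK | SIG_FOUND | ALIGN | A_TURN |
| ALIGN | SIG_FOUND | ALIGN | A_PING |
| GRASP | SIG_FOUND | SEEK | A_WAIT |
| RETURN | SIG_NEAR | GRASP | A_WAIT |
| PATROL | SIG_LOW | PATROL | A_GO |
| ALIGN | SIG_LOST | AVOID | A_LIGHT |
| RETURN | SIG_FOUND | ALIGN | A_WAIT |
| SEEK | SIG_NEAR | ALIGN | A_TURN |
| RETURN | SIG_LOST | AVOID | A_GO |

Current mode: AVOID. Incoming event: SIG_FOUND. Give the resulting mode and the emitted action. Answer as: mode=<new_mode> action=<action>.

mode=GRASP action=A_WAIT

current mode = AVOID; filter table to that mode:
  (AVOID, SIG_FAR) → (ALIGN, A_HALT)
  (AVOID, SIG_FOUND) → (GRASP, A_WAIT)  ← event matches
  (AVOID, SIG_NEAR) → (AVOID, A_PING)
  (AVOID, SIG_LOST) → (SEEK, A_WAIT)
  (AVOID, SIG_LOW) → (RETURN, A_PING)
event = SIG_FOUND selects (GRASP, A_WAIT)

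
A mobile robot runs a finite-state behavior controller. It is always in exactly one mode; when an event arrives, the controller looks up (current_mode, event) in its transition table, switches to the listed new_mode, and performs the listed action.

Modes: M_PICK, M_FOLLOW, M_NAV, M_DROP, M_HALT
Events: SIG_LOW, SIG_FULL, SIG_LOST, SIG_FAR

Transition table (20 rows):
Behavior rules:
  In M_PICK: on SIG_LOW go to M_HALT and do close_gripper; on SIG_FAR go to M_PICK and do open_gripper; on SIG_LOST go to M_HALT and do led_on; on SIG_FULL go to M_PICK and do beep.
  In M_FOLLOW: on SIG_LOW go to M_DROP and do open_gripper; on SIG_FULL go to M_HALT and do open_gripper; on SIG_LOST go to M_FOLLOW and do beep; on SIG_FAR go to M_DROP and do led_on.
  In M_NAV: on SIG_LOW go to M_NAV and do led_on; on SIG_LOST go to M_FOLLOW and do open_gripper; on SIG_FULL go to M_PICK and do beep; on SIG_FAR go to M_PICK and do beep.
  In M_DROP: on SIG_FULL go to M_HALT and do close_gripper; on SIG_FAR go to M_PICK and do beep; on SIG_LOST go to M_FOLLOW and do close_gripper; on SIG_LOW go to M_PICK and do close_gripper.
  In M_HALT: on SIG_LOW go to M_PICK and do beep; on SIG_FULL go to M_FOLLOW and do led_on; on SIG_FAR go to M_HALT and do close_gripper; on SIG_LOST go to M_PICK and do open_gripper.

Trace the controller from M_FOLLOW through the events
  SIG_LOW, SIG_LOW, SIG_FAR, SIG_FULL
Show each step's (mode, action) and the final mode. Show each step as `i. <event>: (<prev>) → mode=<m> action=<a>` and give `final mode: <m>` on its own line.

1. SIG_LOW: (M_FOLLOW) → mode=M_DROP action=open_gripper
2. SIG_LOW: (M_DROP) → mode=M_PICK action=close_gripper
3. SIG_FAR: (M_PICK) → mode=M_PICK action=open_gripper
4. SIG_FULL: (M_PICK) → mode=M_PICK action=beep

final mode: M_PICK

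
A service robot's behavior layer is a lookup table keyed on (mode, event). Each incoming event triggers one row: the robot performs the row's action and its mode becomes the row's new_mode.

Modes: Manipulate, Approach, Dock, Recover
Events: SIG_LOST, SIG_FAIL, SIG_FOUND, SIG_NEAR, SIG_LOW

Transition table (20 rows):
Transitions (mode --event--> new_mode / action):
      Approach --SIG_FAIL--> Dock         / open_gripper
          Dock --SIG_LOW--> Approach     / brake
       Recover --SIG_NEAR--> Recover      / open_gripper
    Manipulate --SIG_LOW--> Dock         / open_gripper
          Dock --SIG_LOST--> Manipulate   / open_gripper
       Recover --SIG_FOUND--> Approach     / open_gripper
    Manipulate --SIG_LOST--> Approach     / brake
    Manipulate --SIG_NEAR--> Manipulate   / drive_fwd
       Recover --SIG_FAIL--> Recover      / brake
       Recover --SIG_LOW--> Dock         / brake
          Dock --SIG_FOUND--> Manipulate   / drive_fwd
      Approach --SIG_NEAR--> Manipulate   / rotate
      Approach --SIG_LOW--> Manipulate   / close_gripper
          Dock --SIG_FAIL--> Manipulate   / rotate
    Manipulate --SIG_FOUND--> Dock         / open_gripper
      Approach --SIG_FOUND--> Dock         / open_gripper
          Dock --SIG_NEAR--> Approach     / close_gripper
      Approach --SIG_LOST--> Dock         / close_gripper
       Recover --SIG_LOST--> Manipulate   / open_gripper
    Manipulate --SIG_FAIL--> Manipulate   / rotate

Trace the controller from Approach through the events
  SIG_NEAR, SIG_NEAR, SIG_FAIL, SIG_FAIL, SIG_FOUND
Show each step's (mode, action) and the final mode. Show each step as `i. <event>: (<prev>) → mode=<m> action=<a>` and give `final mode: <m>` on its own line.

1. SIG_NEAR: (Approach) → mode=Manipulate action=rotate
2. SIG_NEAR: (Manipulate) → mode=Manipulate action=drive_fwd
3. SIG_FAIL: (Manipulate) → mode=Manipulate action=rotate
4. SIG_FAIL: (Manipulate) → mode=Manipulate action=rotate
5. SIG_FOUND: (Manipulate) → mode=Dock action=open_gripper

final mode: Dock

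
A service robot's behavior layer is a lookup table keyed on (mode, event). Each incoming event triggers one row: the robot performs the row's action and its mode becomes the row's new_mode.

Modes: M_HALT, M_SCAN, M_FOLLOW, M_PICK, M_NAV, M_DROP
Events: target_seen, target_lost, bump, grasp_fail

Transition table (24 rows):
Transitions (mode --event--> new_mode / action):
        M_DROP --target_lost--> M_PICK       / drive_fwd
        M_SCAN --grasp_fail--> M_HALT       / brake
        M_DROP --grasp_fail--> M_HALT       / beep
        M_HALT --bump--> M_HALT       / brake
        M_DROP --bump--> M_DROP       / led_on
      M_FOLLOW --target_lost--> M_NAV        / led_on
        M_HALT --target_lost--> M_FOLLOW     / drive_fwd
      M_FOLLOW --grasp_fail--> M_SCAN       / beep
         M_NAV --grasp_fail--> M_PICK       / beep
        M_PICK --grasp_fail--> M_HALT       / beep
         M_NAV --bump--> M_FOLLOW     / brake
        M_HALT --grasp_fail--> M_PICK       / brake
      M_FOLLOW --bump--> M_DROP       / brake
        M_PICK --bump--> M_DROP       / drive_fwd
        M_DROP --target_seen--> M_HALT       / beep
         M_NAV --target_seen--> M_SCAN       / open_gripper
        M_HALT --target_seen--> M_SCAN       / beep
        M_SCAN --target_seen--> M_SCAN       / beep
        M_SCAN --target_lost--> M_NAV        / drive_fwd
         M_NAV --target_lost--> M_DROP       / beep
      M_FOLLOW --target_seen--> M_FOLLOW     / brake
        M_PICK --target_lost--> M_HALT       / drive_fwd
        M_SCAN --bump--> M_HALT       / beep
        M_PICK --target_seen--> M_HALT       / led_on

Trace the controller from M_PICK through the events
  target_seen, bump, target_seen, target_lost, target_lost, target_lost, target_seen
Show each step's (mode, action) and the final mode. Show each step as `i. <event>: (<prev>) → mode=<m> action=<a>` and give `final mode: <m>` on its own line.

final mode: M_HALT

1. target_seen: (M_PICK) → mode=M_HALT action=led_on
2. bump: (M_HALT) → mode=M_HALT action=brake
3. target_seen: (M_HALT) → mode=M_SCAN action=beep
4. target_lost: (M_SCAN) → mode=M_NAV action=drive_fwd
5. target_lost: (M_NAV) → mode=M_DROP action=beep
6. target_lost: (M_DROP) → mode=M_PICK action=drive_fwd
7. target_seen: (M_PICK) → mode=M_HALT action=led_on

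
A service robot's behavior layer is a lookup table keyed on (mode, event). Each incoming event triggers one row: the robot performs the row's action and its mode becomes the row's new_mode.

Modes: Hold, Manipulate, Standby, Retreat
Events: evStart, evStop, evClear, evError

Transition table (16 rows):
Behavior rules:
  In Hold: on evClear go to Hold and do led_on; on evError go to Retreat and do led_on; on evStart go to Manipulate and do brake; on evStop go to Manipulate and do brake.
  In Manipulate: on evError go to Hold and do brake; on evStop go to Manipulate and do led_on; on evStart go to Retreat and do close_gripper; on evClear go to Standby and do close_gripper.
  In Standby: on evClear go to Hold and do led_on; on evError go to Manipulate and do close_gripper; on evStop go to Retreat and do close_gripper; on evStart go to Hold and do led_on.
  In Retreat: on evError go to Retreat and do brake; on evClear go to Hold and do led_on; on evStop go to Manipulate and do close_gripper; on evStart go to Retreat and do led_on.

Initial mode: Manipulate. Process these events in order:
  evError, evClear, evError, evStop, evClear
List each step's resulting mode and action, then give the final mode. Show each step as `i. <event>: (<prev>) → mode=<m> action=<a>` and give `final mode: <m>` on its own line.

1. evError: (Manipulate) → mode=Hold action=brake
2. evClear: (Hold) → mode=Hold action=led_on
3. evError: (Hold) → mode=Retreat action=led_on
4. evStop: (Retreat) → mode=Manipulate action=close_gripper
5. evClear: (Manipulate) → mode=Standby action=close_gripper

final mode: Standby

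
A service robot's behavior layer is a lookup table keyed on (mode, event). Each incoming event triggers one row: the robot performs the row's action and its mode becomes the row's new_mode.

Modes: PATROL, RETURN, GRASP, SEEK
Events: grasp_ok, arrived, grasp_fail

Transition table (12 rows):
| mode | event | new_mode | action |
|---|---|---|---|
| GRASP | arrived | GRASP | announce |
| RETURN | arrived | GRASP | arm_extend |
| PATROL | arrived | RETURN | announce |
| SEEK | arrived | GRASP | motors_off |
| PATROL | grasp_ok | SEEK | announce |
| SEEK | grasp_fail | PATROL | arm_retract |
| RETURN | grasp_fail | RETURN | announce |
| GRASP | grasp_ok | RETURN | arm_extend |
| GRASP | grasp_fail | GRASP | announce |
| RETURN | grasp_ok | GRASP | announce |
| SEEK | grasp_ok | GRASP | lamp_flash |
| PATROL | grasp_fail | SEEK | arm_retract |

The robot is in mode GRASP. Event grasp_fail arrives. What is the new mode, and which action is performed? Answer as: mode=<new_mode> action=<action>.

current mode = GRASP; filter table to that mode:
  (GRASP, arrived) → (GRASP, announce)
  (GRASP, grasp_ok) → (RETURN, arm_extend)
  (GRASP, grasp_fail) → (GRASP, announce)  ← event matches
event = grasp_fail selects (GRASP, announce)

mode=GRASP action=announce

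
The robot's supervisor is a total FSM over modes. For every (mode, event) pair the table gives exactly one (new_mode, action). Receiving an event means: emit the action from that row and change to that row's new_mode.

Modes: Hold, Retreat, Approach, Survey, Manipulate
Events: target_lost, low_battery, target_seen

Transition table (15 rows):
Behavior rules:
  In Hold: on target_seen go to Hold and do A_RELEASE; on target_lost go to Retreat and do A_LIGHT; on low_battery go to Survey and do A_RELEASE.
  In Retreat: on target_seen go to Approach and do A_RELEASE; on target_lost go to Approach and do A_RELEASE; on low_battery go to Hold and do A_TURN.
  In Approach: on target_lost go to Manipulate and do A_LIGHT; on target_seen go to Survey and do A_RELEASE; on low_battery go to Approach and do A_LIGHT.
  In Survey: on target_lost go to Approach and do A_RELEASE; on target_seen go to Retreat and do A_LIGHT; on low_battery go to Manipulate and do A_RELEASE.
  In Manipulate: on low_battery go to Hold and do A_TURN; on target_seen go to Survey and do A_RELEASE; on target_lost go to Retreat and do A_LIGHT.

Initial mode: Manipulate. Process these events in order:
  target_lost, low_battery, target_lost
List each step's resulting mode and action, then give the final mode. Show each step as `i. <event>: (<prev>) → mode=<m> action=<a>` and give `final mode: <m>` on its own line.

1. target_lost: (Manipulate) → mode=Retreat action=A_LIGHT
2. low_battery: (Retreat) → mode=Hold action=A_TURN
3. target_lost: (Hold) → mode=Retreat action=A_LIGHT

final mode: Retreat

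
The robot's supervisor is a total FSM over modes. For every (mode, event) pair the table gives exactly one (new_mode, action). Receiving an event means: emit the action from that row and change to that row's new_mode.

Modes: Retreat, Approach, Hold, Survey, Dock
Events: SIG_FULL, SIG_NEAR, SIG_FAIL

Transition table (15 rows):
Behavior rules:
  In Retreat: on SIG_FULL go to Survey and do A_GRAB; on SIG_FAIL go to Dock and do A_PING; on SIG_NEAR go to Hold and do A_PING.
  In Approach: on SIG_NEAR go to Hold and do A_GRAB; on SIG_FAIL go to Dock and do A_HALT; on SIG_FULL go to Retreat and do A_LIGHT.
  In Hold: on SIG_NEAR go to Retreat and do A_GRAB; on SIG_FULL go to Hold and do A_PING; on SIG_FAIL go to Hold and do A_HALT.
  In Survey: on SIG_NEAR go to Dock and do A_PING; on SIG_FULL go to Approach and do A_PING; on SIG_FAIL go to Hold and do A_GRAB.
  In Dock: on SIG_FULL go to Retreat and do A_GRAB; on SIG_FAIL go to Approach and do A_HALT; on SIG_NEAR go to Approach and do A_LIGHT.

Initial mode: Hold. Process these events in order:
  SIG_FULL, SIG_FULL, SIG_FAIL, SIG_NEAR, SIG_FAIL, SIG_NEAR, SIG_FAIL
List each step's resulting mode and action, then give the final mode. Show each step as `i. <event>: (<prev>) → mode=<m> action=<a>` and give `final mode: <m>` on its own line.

1. SIG_FULL: (Hold) → mode=Hold action=A_PING
2. SIG_FULL: (Hold) → mode=Hold action=A_PING
3. SIG_FAIL: (Hold) → mode=Hold action=A_HALT
4. SIG_NEAR: (Hold) → mode=Retreat action=A_GRAB
5. SIG_FAIL: (Retreat) → mode=Dock action=A_PING
6. SIG_NEAR: (Dock) → mode=Approach action=A_LIGHT
7. SIG_FAIL: (Approach) → mode=Dock action=A_HALT

final mode: Dock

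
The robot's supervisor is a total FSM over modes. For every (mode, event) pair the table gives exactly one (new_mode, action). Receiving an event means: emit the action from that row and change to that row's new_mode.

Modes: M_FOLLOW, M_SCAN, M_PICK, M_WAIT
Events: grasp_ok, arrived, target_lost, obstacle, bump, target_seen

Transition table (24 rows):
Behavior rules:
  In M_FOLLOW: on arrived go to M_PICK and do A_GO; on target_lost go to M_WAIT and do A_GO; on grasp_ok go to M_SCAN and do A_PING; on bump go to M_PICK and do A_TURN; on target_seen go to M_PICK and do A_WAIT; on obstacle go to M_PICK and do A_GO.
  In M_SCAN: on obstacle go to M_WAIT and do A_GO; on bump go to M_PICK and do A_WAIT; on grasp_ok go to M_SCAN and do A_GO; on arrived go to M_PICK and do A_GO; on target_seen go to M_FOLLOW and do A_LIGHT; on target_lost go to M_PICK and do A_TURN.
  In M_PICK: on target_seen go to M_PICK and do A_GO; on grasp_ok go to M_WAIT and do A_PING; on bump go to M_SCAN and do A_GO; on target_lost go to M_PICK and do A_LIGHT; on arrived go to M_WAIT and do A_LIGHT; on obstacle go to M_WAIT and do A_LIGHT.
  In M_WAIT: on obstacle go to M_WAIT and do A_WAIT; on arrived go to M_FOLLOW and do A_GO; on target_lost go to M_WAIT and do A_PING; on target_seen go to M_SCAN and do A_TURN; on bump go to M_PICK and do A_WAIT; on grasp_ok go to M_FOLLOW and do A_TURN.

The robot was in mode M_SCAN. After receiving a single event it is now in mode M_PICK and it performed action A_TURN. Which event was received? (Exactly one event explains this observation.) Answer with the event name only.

try grasp_ok: (M_SCAN, grasp_ok) → (M_SCAN, A_GO)
try arrived: (M_SCAN, arrived) → (M_PICK, A_GO)
try target_lost: (M_SCAN, target_lost) → (M_PICK, A_TURN)  ← matches
try obstacle: (M_SCAN, obstacle) → (M_WAIT, A_GO)
try bump: (M_SCAN, bump) → (M_PICK, A_WAIT)
try target_seen: (M_SCAN, target_seen) → (M_FOLLOW, A_LIGHT)

target_lost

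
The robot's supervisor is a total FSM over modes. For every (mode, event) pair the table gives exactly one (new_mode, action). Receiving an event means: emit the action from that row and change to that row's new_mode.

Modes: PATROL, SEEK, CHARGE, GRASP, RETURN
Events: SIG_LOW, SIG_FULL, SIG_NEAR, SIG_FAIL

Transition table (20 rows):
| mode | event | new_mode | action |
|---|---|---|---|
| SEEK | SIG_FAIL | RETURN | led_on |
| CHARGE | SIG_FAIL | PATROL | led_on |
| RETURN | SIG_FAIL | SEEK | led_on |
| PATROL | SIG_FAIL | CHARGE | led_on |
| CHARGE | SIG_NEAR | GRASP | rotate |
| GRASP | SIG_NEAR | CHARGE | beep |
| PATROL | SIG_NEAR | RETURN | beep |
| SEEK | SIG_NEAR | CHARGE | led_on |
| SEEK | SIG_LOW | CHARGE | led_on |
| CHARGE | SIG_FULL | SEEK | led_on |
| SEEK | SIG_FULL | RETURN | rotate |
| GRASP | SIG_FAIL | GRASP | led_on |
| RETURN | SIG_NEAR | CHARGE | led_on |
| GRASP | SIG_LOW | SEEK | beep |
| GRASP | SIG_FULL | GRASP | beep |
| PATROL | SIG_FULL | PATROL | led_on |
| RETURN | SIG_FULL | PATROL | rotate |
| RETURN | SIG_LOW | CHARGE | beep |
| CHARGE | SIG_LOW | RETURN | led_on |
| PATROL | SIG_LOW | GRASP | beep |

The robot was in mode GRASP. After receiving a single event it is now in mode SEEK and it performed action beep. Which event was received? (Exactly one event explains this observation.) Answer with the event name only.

SIG_LOW

try SIG_LOW: (GRASP, SIG_LOW) → (SEEK, beep)  ← matches
try SIG_FULL: (GRASP, SIG_FULL) → (GRASP, beep)
try SIG_NEAR: (GRASP, SIG_NEAR) → (CHARGE, beep)
try SIG_FAIL: (GRASP, SIG_FAIL) → (GRASP, led_on)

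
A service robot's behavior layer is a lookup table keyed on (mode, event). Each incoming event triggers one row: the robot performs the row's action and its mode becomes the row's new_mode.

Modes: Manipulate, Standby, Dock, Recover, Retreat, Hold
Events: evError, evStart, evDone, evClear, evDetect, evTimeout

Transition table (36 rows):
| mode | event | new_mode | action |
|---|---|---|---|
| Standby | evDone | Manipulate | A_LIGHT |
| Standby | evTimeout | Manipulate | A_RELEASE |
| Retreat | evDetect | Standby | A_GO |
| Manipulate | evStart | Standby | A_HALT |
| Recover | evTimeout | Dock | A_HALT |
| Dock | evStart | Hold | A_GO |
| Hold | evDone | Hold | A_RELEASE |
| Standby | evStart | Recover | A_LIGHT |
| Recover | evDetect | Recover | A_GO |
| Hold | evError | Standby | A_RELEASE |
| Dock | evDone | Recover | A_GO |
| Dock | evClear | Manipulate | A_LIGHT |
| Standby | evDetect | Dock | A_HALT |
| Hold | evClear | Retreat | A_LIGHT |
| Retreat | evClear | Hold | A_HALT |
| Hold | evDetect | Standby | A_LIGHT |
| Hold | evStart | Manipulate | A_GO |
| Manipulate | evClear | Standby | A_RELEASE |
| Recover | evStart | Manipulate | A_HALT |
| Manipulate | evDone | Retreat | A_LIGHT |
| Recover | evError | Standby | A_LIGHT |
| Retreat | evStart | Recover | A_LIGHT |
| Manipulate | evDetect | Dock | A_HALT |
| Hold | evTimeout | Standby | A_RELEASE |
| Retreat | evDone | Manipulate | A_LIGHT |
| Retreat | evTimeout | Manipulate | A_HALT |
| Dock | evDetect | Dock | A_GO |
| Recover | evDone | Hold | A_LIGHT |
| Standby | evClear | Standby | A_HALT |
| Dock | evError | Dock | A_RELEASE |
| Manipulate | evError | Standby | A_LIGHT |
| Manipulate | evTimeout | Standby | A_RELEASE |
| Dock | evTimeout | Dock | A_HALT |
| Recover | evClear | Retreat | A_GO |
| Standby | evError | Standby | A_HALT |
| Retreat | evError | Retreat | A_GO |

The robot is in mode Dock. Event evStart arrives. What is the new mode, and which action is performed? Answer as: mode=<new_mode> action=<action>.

current mode = Dock; filter table to that mode:
  (Dock, evStart) → (Hold, A_GO)  ← event matches
  (Dock, evDone) → (Recover, A_GO)
  (Dock, evClear) → (Manipulate, A_LIGHT)
  (Dock, evDetect) → (Dock, A_GO)
  (Dock, evError) → (Dock, A_RELEASE)
  (Dock, evTimeout) → (Dock, A_HALT)
event = evStart selects (Hold, A_GO)

mode=Hold action=A_GO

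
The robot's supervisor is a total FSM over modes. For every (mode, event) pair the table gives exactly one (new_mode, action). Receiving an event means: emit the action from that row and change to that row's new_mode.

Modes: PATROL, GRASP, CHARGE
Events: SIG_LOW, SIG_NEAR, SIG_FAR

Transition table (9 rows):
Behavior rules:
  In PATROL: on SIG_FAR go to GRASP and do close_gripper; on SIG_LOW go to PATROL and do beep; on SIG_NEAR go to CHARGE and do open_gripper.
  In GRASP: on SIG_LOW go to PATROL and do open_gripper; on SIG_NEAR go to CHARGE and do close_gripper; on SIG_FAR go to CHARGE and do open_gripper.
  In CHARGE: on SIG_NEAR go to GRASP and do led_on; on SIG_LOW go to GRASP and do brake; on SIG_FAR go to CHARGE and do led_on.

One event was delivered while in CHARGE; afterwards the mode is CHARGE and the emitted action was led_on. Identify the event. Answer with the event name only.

SIG_FAR

try SIG_LOW: (CHARGE, SIG_LOW) → (GRASP, brake)
try SIG_NEAR: (CHARGE, SIG_NEAR) → (GRASP, led_on)
try SIG_FAR: (CHARGE, SIG_FAR) → (CHARGE, led_on)  ← matches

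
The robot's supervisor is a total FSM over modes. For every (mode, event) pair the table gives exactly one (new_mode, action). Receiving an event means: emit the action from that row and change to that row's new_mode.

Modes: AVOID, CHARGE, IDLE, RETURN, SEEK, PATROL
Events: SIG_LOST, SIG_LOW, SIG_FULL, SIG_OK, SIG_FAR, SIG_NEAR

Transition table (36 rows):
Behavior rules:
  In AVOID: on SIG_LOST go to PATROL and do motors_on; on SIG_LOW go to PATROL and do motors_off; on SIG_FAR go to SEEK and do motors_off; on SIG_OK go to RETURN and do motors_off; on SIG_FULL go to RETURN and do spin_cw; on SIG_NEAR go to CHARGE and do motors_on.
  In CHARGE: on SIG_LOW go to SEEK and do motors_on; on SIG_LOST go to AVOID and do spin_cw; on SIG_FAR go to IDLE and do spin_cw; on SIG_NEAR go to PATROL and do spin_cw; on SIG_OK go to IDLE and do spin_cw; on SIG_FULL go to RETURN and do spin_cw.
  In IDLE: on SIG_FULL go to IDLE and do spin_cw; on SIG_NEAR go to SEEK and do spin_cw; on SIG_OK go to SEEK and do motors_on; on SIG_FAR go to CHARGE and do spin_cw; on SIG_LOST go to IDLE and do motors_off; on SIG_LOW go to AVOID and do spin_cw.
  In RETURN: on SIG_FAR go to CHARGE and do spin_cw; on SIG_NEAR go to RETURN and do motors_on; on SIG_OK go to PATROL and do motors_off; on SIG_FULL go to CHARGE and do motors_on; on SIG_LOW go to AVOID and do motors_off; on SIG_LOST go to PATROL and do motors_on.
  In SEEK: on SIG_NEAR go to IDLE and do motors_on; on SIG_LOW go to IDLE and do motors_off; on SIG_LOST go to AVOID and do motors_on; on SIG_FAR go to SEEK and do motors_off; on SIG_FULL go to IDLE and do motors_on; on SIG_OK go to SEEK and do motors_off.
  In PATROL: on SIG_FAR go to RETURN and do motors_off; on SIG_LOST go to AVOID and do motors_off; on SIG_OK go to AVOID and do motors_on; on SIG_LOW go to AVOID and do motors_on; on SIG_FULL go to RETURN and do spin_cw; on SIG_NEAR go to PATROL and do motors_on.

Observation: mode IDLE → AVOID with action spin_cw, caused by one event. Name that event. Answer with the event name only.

try SIG_LOST: (IDLE, SIG_LOST) → (IDLE, motors_off)
try SIG_LOW: (IDLE, SIG_LOW) → (AVOID, spin_cw)  ← matches
try SIG_FULL: (IDLE, SIG_FULL) → (IDLE, spin_cw)
try SIG_OK: (IDLE, SIG_OK) → (SEEK, motors_on)
try SIG_FAR: (IDLE, SIG_FAR) → (CHARGE, spin_cw)
try SIG_NEAR: (IDLE, SIG_NEAR) → (SEEK, spin_cw)

SIG_LOW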